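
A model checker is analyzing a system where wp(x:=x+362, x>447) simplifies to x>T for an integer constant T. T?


Formula: wp(x:=E, P) = P[E/x] (substitute E for x in postcondition)
Step 1: Postcondition: x>447
Step 2: Substitute x+362 for x: x+362>447
Step 3: Solve for x: x > 447-362 = 85

85


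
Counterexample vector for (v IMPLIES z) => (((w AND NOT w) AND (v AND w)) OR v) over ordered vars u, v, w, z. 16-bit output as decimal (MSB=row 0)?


F1 = (v IMPLIES z)
F2 = (((w AND NOT w) AND (v AND w)) OR v)
Counterexample to F1=>F2 is where F1=1 and F2=0.
Evaluate each row (bits = u,v,w,z, MSB first):
  row 0 [0000]: F1=1 F2=0 -> F1&~F2 -> 1
  row 1 [0001]: F1=1 F2=0 -> F1&~F2 -> 1
  row 2 [0010]: F1=1 F2=0 -> F1&~F2 -> 1
  row 3 [0011]: F1=1 F2=0 -> F1&~F2 -> 1
  row 4 [0100]: F1=0 F2=1 -> F1&~F2 -> 0
  row 5 [0101]: F1=1 F2=1 -> F1&~F2 -> 0
  row 6 [0110]: F1=0 F2=1 -> F1&~F2 -> 0
  row 7 [0111]: F1=1 F2=1 -> F1&~F2 -> 0
  row 8 [1000]: F1=1 F2=0 -> F1&~F2 -> 1
  row 9 [1001]: F1=1 F2=0 -> F1&~F2 -> 1
  row 10 [1010]: F1=1 F2=0 -> F1&~F2 -> 1
  row 11 [1011]: F1=1 F2=0 -> F1&~F2 -> 1
  row 12 [1100]: F1=0 F2=1 -> F1&~F2 -> 0
  row 13 [1101]: F1=1 F2=1 -> F1&~F2 -> 0
  row 14 [1110]: F1=0 F2=1 -> F1&~F2 -> 0
  row 15 [1111]: F1=1 F2=1 -> F1&~F2 -> 0
Full result column, 4 rows per line (u,v fixed per line; w,z runs 00..11 left to right):
  rows 0-3 [u,v=00]: 1111  = hex F
  rows 4-7 [u,v=01]: 0000  = hex 0
  rows 8-11 [u,v=10]: 1111  = hex F
  rows 12-15 [u,v=11]: 0000  = hex 0
Counterexample vector (row 0 .. row 15) = 1111000011110000
Output column grouped in 4s = 1111 0000 1111 0000 = 0xF0F0
Convert to decimal digit by digit (value = value*16 + digit):
  F -> 15
  15*16 + 0 = 240
  240*16 + 15 (F) = 3855
  3855*16 + 0 = 61680
Decimal = 61680

61680


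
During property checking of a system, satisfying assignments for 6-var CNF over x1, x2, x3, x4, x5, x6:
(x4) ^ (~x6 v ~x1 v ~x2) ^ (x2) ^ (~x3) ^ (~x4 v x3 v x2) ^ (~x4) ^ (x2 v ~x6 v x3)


CNF with 7 clauses over 6 vars (64 assignments).
An assignment satisfies CNF iff every clause has >=1 true literal.
Check each row (bits = x1,x2,x3,x4,x5,x6; clause T/F shown):
  row 0 [000000]: clauses=FTFTTTT -> 0
  row 1 [000001]: clauses=FTFTTTF -> 0
  row 2 [000010]: clauses=FTFTTTT -> 0
  row 3 [000011]: clauses=FTFTTTF -> 0
  row 4 [000100]: clauses=TTFTFFT -> 0
  (every remaining row is evaluated the same way; all 64 results are listed next)
Full result column, 8 rows per line (x1,x2,x3 fixed per line; x4,x5,x6 runs 000..111 left to right):
  rows 0-7 [x1,x2,x3=000]: 00000000  (ones: 0)
  rows 8-15 [x1,x2,x3=001]: 00000000  (ones: 0)
  rows 16-23 [x1,x2,x3=010]: 00000000  (ones: 0)
  rows 24-31 [x1,x2,x3=011]: 00000000  (ones: 0)
  rows 32-39 [x1,x2,x3=100]: 00000000  (ones: 0)
  rows 40-47 [x1,x2,x3=101]: 00000000  (ones: 0)
  rows 48-55 [x1,x2,x3=110]: 00000000  (ones: 0)
  rows 56-63 [x1,x2,x3=111]: 00000000  (ones: 0)
Satisfying assignments = 0+0+0+0+0+0+0+0 = 0

0


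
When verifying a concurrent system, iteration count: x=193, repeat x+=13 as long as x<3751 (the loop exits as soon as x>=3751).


Step 1: x goes from 193 toward 3751 by 13; the body runs while x<3751, so iterations = ceil((bound-start)/step)
Step 2: Distance=3558
Step 3: ceil(3558/13)=274

274


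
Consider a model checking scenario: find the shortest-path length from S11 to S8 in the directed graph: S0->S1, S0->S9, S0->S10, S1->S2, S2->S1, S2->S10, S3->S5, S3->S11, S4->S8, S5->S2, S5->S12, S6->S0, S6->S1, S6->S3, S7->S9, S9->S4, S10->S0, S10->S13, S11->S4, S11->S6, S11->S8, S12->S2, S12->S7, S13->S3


BFS layer-by-layer from S11:
  dist 0: {S11}
  dist 1: {S4, S6, S8}
  -> S8 reached at distance 1
Shortest path length = 1

1


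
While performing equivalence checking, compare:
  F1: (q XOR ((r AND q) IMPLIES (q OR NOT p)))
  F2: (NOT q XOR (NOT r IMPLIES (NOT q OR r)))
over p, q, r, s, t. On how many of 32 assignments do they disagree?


F1 = (q XOR ((r AND q) IMPLIES (q OR NOT p)))
F2 = (NOT q XOR (NOT r IMPLIES (NOT q OR r)))
Evaluate both on each of 32 rows (bits = p,q,r,s,t):
  row 0 [00000]: F1=1 F2=0 (differ) -> 1
  row 1 [00001]: F1=1 F2=0 (differ) -> 1
  row 2 [00010]: F1=1 F2=0 (differ) -> 1
  row 3 [00011]: F1=1 F2=0 (differ) -> 1
  row 4 [00100]: F1=1 F2=0 (differ) -> 1
  row 5 [00101]: F1=1 F2=0 (differ) -> 1
  row 6 [00110]: F1=1 F2=0 (differ) -> 1
  row 7 [00111]: F1=1 F2=0 (differ) -> 1
  row 8 [01000]: F1=0 F2=0 -> 0
  row 9 [01001]: F1=0 F2=0 -> 0
  row 10 [01010]: F1=0 F2=0 -> 0
  row 11 [01011]: F1=0 F2=0 -> 0
  row 12 [01100]: F1=0 F2=1 (differ) -> 1
  row 13 [01101]: F1=0 F2=1 (differ) -> 1
  row 14 [01110]: F1=0 F2=1 (differ) -> 1
  row 15 [01111]: F1=0 F2=1 (differ) -> 1
  row 16 [10000]: F1=1 F2=0 (differ) -> 1
  row 17 [10001]: F1=1 F2=0 (differ) -> 1
  row 18 [10010]: F1=1 F2=0 (differ) -> 1
  row 19 [10011]: F1=1 F2=0 (differ) -> 1
  row 20 [10100]: F1=1 F2=0 (differ) -> 1
  row 21 [10101]: F1=1 F2=0 (differ) -> 1
  row 22 [10110]: F1=1 F2=0 (differ) -> 1
  row 23 [10111]: F1=1 F2=0 (differ) -> 1
  row 24 [11000]: F1=0 F2=0 -> 0
  row 25 [11001]: F1=0 F2=0 -> 0
  row 26 [11010]: F1=0 F2=0 -> 0
  row 27 [11011]: F1=0 F2=0 -> 0
  row 28 [11100]: F1=0 F2=1 (differ) -> 1
  row 29 [11101]: F1=0 F2=1 (differ) -> 1
  row 30 [11110]: F1=0 F2=1 (differ) -> 1
  row 31 [11111]: F1=0 F2=1 (differ) -> 1
Full result column, 8 rows per line (p,q fixed per line; r,s,t runs 000..111 left to right):
  rows 0-7 [p,q=00]: 11111111  (ones: 8)
  rows 8-15 [p,q=01]: 00001111  (ones: 4)
  rows 16-23 [p,q=10]: 11111111  (ones: 8)
  rows 24-31 [p,q=11]: 00001111  (ones: 4)
Disagreements = 8+4+8+4 = 24

24


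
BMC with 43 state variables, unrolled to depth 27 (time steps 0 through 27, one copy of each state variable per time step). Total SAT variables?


BMC unrolls to depth k, creating one copy of each state var for steps 0..k.
Step count = 27 + 1 = 28 (steps 0 through 27)
Vars per step = 43
Total = 43 * 28 = 1204

1204


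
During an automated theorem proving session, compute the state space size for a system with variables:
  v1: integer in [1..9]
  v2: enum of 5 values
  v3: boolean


State space = product of domain sizes of all variables.
Domain sizes:
  v1 (integer in [1..9]): 9
  v2 (enum of 5 values): 5
  v3 (boolean): 2
Product = 9 * 5 * 2 = 90

90


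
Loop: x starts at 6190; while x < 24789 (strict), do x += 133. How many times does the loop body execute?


Step 1: x goes from 6190 toward 24789 by 133; the body runs while x<24789, so iterations = ceil((bound-start)/step)
Step 2: Distance=18599
Step 3: ceil(18599/133)=140

140


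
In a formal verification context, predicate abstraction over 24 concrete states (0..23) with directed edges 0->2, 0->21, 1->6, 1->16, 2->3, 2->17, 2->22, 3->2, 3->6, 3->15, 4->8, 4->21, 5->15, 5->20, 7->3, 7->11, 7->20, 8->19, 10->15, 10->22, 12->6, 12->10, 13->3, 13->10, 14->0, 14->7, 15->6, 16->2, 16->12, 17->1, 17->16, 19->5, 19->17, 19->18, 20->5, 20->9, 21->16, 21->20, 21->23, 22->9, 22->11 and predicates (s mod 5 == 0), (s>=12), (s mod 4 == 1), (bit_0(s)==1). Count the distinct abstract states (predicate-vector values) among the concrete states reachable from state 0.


BFS from 0:
Concrete reachable: {0, 1, 2, 3, 5, 6, 9, 10, 11, 12, 15, 16, 17, 20, 21, 22, 23}
Abstract via predicates (s mod 5 == 0), (s>=12), (s mod 4 == 1), (bit_0(s)==1):
  (0,0,0,0) <- {2, 6}
  (0,0,0,1) <- {3, 11}
  (0,0,1,1) <- {1, 9}
  (0,1,0,0) <- {12, 16, 22}
  (0,1,0,1) <- {23}
  (0,1,1,1) <- {17, 21}
  (1,0,0,0) <- {0, 10}
  (1,0,1,1) <- {5}
  (1,1,0,0) <- {20}
  (1,1,0,1) <- {15}
Distinct abstract states = 10

10


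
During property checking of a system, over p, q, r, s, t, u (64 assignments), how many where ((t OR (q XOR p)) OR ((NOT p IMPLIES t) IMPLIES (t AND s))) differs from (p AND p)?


F1 = ((t OR (q XOR p)) OR ((NOT p IMPLIES t) IMPLIES (t AND s)))
F2 = (p AND p)
Evaluate both on each of 64 rows (bits = p,q,r,s,t,u):
  row 0 [000000]: F1=1 F2=0 (differ) -> 1
  row 1 [000001]: F1=1 F2=0 (differ) -> 1
  row 2 [000010]: F1=1 F2=0 (differ) -> 1
  row 3 [000011]: F1=1 F2=0 (differ) -> 1
  row 4 [000100]: F1=1 F2=0 (differ) -> 1
  (every remaining row is evaluated the same way; all 64 results are listed next)
Full result column, 8 rows per line (p,q,r fixed per line; s,t,u runs 000..111 left to right):
  rows 0-7 [p,q,r=000]: 11111111  (ones: 8)
  rows 8-15 [p,q,r=001]: 11111111  (ones: 8)
  rows 16-23 [p,q,r=010]: 11111111  (ones: 8)
  rows 24-31 [p,q,r=011]: 11111111  (ones: 8)
  rows 32-39 [p,q,r=100]: 00000000  (ones: 0)
  rows 40-47 [p,q,r=101]: 00000000  (ones: 0)
  rows 48-55 [p,q,r=110]: 11001100  (ones: 4)
  rows 56-63 [p,q,r=111]: 11001100  (ones: 4)
Disagreements = 8+8+8+8+0+0+4+4 = 40

40


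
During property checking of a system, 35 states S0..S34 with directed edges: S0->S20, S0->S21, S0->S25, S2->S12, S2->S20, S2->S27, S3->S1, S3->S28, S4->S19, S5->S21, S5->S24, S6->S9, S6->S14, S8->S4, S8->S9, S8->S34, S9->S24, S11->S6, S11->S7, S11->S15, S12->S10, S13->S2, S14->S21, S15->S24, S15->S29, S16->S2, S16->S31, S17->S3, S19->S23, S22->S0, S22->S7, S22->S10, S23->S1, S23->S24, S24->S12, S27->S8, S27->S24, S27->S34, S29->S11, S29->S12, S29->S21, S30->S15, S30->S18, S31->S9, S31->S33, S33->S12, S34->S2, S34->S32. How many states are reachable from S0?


BFS from S0:
  layer 0: {S0}
  layer 1: {S20, S21, S25}
Reachable set: {S0, S20, S21, S25}
Count = 4

4


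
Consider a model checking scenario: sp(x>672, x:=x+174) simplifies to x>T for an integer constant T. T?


Formula: sp(P, x:=E) = exists old_x. (x = E[old_x/x]) AND P[old_x/x] (old_x is the value of x before the assignment; eliminate old_x by solving x = E[old_x/x] for old_x)
Step 1: Precondition P: x>672, i.e. old_x > 672
Step 2: Assignment gives x = old_x + 174, so old_x = x - 174
Step 3: Substitute into P: x - 174 > 672
Step 4: Simplify: x > 672+174 = 846

846


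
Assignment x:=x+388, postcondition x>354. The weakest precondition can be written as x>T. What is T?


Formula: wp(x:=E, P) = P[E/x] (substitute E for x in postcondition)
Step 1: Postcondition: x>354
Step 2: Substitute x+388 for x: x+388>354
Step 3: Solve for x: x > 354-388 = -34

-34


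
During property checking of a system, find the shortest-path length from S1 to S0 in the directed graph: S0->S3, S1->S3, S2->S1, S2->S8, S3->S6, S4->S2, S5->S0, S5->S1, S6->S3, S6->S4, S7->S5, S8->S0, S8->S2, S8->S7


BFS layer-by-layer from S1:
  dist 0: {S1}
  dist 1: {S3}
  dist 2: {S6}
  dist 3: {S4}
  dist 4: {S2}
  dist 5: {S8}
  dist 6: {S0, S7}
  -> S0 reached at distance 6
Shortest path length = 6

6


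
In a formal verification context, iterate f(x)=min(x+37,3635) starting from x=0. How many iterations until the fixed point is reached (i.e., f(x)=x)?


Step 1: x=0, cap=3635, increment=37
Step 2: x grows by 37 each step until capped at 3635; fixed point is x=3635
Step 3: iterations = ceil(3635/37) = 99

99


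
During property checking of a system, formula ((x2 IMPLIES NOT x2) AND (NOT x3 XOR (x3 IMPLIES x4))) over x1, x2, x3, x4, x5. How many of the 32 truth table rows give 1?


Formula: ((x2 IMPLIES NOT x2) AND (NOT x3 XOR (x3 IMPLIES x4))) over 5 vars (32 rows)
Evaluate each row (x1, x2, x3, x4, x5 as bits, MSB first):
  row 0 [00000]: ((0 IMPLIES NOT 0) AND (NOT 0 XOR (0 IMPLIES 0))) -> 0
  row 1 [00001]: ((0 IMPLIES NOT 0) AND (NOT 0 XOR (0 IMPLIES 0))) -> 0
  row 2 [00010]: ((0 IMPLIES NOT 0) AND (NOT 0 XOR (0 IMPLIES 1))) -> 0
  row 3 [00011]: ((0 IMPLIES NOT 0) AND (NOT 0 XOR (0 IMPLIES 1))) -> 0
  row 4 [00100]: ((0 IMPLIES NOT 0) AND (NOT 1 XOR (1 IMPLIES 0))) -> 0
  row 5 [00101]: ((0 IMPLIES NOT 0) AND (NOT 1 XOR (1 IMPLIES 0))) -> 0
  row 6 [00110]: ((0 IMPLIES NOT 0) AND (NOT 1 XOR (1 IMPLIES 1))) -> 1
  row 7 [00111]: ((0 IMPLIES NOT 0) AND (NOT 1 XOR (1 IMPLIES 1))) -> 1
  row 8 [01000]: ((1 IMPLIES NOT 1) AND (NOT 0 XOR (0 IMPLIES 0))) -> 0
  row 9 [01001]: ((1 IMPLIES NOT 1) AND (NOT 0 XOR (0 IMPLIES 0))) -> 0
  row 10 [01010]: ((1 IMPLIES NOT 1) AND (NOT 0 XOR (0 IMPLIES 1))) -> 0
  row 11 [01011]: ((1 IMPLIES NOT 1) AND (NOT 0 XOR (0 IMPLIES 1))) -> 0
  row 12 [01100]: ((1 IMPLIES NOT 1) AND (NOT 1 XOR (1 IMPLIES 0))) -> 0
  row 13 [01101]: ((1 IMPLIES NOT 1) AND (NOT 1 XOR (1 IMPLIES 0))) -> 0
  row 14 [01110]: ((1 IMPLIES NOT 1) AND (NOT 1 XOR (1 IMPLIES 1))) -> 0
  row 15 [01111]: ((1 IMPLIES NOT 1) AND (NOT 1 XOR (1 IMPLIES 1))) -> 0
  row 16 [10000]: ((0 IMPLIES NOT 0) AND (NOT 0 XOR (0 IMPLIES 0))) -> 0
  row 17 [10001]: ((0 IMPLIES NOT 0) AND (NOT 0 XOR (0 IMPLIES 0))) -> 0
  row 18 [10010]: ((0 IMPLIES NOT 0) AND (NOT 0 XOR (0 IMPLIES 1))) -> 0
  row 19 [10011]: ((0 IMPLIES NOT 0) AND (NOT 0 XOR (0 IMPLIES 1))) -> 0
  row 20 [10100]: ((0 IMPLIES NOT 0) AND (NOT 1 XOR (1 IMPLIES 0))) -> 0
  row 21 [10101]: ((0 IMPLIES NOT 0) AND (NOT 1 XOR (1 IMPLIES 0))) -> 0
  row 22 [10110]: ((0 IMPLIES NOT 0) AND (NOT 1 XOR (1 IMPLIES 1))) -> 1
  row 23 [10111]: ((0 IMPLIES NOT 0) AND (NOT 1 XOR (1 IMPLIES 1))) -> 1
  row 24 [11000]: ((1 IMPLIES NOT 1) AND (NOT 0 XOR (0 IMPLIES 0))) -> 0
  row 25 [11001]: ((1 IMPLIES NOT 1) AND (NOT 0 XOR (0 IMPLIES 0))) -> 0
  row 26 [11010]: ((1 IMPLIES NOT 1) AND (NOT 0 XOR (0 IMPLIES 1))) -> 0
  row 27 [11011]: ((1 IMPLIES NOT 1) AND (NOT 0 XOR (0 IMPLIES 1))) -> 0
  row 28 [11100]: ((1 IMPLIES NOT 1) AND (NOT 1 XOR (1 IMPLIES 0))) -> 0
  row 29 [11101]: ((1 IMPLIES NOT 1) AND (NOT 1 XOR (1 IMPLIES 0))) -> 0
  row 30 [11110]: ((1 IMPLIES NOT 1) AND (NOT 1 XOR (1 IMPLIES 1))) -> 0
  row 31 [11111]: ((1 IMPLIES NOT 1) AND (NOT 1 XOR (1 IMPLIES 1))) -> 0
Full result column, 8 rows per line (x1,x2 fixed per line; x3,x4,x5 runs 000..111 left to right):
  rows 0-7 [x1,x2=00]: 00000011  (ones: 2)
  rows 8-15 [x1,x2=01]: 00000000  (ones: 0)
  rows 16-23 [x1,x2=10]: 00000011  (ones: 2)
  rows 24-31 [x1,x2=11]: 00000000  (ones: 0)
Count of 1-rows = 2+0+2+0 = 4

4


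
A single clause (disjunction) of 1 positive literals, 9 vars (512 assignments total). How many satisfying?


Step 1: Total=2^9=512
Step 2: Unsat when all 1 false: 2^8=256
Step 3: Sat=512-256=256

256


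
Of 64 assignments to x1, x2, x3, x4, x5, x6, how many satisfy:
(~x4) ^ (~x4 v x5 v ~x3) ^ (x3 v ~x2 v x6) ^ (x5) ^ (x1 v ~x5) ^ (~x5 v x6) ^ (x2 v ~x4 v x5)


CNF with 7 clauses over 6 vars (64 assignments).
An assignment satisfies CNF iff every clause has >=1 true literal.
Check each row (bits = x1,x2,x3,x4,x5,x6; clause T/F shown):
  row 0 [000000]: clauses=TTTFTTT -> 0
  row 1 [000001]: clauses=TTTFTTT -> 0
  row 2 [000010]: clauses=TTTTFFT -> 0
  row 3 [000011]: clauses=TTTTFTT -> 0
  row 4 [000100]: clauses=FTTFTTF -> 0
  (every remaining row is evaluated the same way; all 64 results are listed next)
Full result column, 8 rows per line (x1,x2,x3 fixed per line; x4,x5,x6 runs 000..111 left to right):
  rows 0-7 [x1,x2,x3=000]: 00000000  (ones: 0)
  rows 8-15 [x1,x2,x3=001]: 00000000  (ones: 0)
  rows 16-23 [x1,x2,x3=010]: 00000000  (ones: 0)
  rows 24-31 [x1,x2,x3=011]: 00000000  (ones: 0)
  rows 32-39 [x1,x2,x3=100]: 00010000  (ones: 1)
  rows 40-47 [x1,x2,x3=101]: 00010000  (ones: 1)
  rows 48-55 [x1,x2,x3=110]: 00010000  (ones: 1)
  rows 56-63 [x1,x2,x3=111]: 00010000  (ones: 1)
Satisfying assignments = 0+0+0+0+1+1+1+1 = 4

4


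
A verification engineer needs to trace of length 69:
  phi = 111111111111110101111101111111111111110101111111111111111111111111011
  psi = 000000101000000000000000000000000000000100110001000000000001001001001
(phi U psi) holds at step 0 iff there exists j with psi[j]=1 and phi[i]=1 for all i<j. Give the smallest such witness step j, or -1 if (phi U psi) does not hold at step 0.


(phi U psi) at 0: need smallest j with psi[j]=1 and phi[i]=1 for all i in [0,j).
Scan from step 0:
  step 0: phi=1, psi=0 -> continue
  step 1: phi=1, psi=0 -> continue
  step 2: phi=1, psi=0 -> continue
  step 3: phi=1, psi=0 -> continue
  step 6: psi=1 and phi held for [0,6) -> witness found
Witness step = 6

6


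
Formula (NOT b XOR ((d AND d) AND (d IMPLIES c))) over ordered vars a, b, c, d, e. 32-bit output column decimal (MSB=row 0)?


Formula: (NOT b XOR ((d AND d) AND (d IMPLIES c))) over a, b, c, d, e (32 rows)
Evaluate each row (bits = a,b,c,d,e, MSB first):
  row 0 [00000]: (NOT 0 XOR ((0 AND 0) AND (0 IMPLIES 0))) -> 1
  row 1 [00001]: (NOT 0 XOR ((0 AND 0) AND (0 IMPLIES 0))) -> 1
  row 2 [00010]: (NOT 0 XOR ((1 AND 1) AND (1 IMPLIES 0))) -> 1
  row 3 [00011]: (NOT 0 XOR ((1 AND 1) AND (1 IMPLIES 0))) -> 1
  row 4 [00100]: (NOT 0 XOR ((0 AND 0) AND (0 IMPLIES 1))) -> 1
  row 5 [00101]: (NOT 0 XOR ((0 AND 0) AND (0 IMPLIES 1))) -> 1
  row 6 [00110]: (NOT 0 XOR ((1 AND 1) AND (1 IMPLIES 1))) -> 0
  row 7 [00111]: (NOT 0 XOR ((1 AND 1) AND (1 IMPLIES 1))) -> 0
  row 8 [01000]: (NOT 1 XOR ((0 AND 0) AND (0 IMPLIES 0))) -> 0
  row 9 [01001]: (NOT 1 XOR ((0 AND 0) AND (0 IMPLIES 0))) -> 0
  row 10 [01010]: (NOT 1 XOR ((1 AND 1) AND (1 IMPLIES 0))) -> 0
  row 11 [01011]: (NOT 1 XOR ((1 AND 1) AND (1 IMPLIES 0))) -> 0
  row 12 [01100]: (NOT 1 XOR ((0 AND 0) AND (0 IMPLIES 1))) -> 0
  row 13 [01101]: (NOT 1 XOR ((0 AND 0) AND (0 IMPLIES 1))) -> 0
  row 14 [01110]: (NOT 1 XOR ((1 AND 1) AND (1 IMPLIES 1))) -> 1
  row 15 [01111]: (NOT 1 XOR ((1 AND 1) AND (1 IMPLIES 1))) -> 1
  row 16 [10000]: (NOT 0 XOR ((0 AND 0) AND (0 IMPLIES 0))) -> 1
  row 17 [10001]: (NOT 0 XOR ((0 AND 0) AND (0 IMPLIES 0))) -> 1
  row 18 [10010]: (NOT 0 XOR ((1 AND 1) AND (1 IMPLIES 0))) -> 1
  row 19 [10011]: (NOT 0 XOR ((1 AND 1) AND (1 IMPLIES 0))) -> 1
  row 20 [10100]: (NOT 0 XOR ((0 AND 0) AND (0 IMPLIES 1))) -> 1
  row 21 [10101]: (NOT 0 XOR ((0 AND 0) AND (0 IMPLIES 1))) -> 1
  row 22 [10110]: (NOT 0 XOR ((1 AND 1) AND (1 IMPLIES 1))) -> 0
  row 23 [10111]: (NOT 0 XOR ((1 AND 1) AND (1 IMPLIES 1))) -> 0
  row 24 [11000]: (NOT 1 XOR ((0 AND 0) AND (0 IMPLIES 0))) -> 0
  row 25 [11001]: (NOT 1 XOR ((0 AND 0) AND (0 IMPLIES 0))) -> 0
  row 26 [11010]: (NOT 1 XOR ((1 AND 1) AND (1 IMPLIES 0))) -> 0
  row 27 [11011]: (NOT 1 XOR ((1 AND 1) AND (1 IMPLIES 0))) -> 0
  row 28 [11100]: (NOT 1 XOR ((0 AND 0) AND (0 IMPLIES 1))) -> 0
  row 29 [11101]: (NOT 1 XOR ((0 AND 0) AND (0 IMPLIES 1))) -> 0
  row 30 [11110]: (NOT 1 XOR ((1 AND 1) AND (1 IMPLIES 1))) -> 1
  row 31 [11111]: (NOT 1 XOR ((1 AND 1) AND (1 IMPLIES 1))) -> 1
Full result column, 4 rows per line (a,b,c fixed per line; d,e runs 00..11 left to right):
  rows 0-3 [a,b,c=000]: 1111  = hex F
  rows 4-7 [a,b,c=001]: 1100  = hex C
  rows 8-11 [a,b,c=010]: 0000  = hex 0
  rows 12-15 [a,b,c=011]: 0011  = hex 3
  rows 16-19 [a,b,c=100]: 1111  = hex F
  rows 20-23 [a,b,c=101]: 1100  = hex C
  rows 24-27 [a,b,c=110]: 0000  = hex 0
  rows 28-31 [a,b,c=111]: 0011  = hex 3
Output column (row 0 .. row 31) = 11111100000000111111110000000011
Output column grouped in 4s = 1111 1100 0000 0011 1111 1100 0000 0011 = 0xFC03FC03
Convert to decimal digit by digit (value = value*16 + digit):
  F -> 15
  15*16 + 12 (C) = 252
  252*16 + 0 = 4032
  4032*16 + 3 = 64515
  64515*16 + 15 (F) = 1032255
  1032255*16 + 12 (C) = 16516092
  16516092*16 + 0 = 264257472
  264257472*16 + 3 = 4228119555
Decimal = 4228119555

4228119555


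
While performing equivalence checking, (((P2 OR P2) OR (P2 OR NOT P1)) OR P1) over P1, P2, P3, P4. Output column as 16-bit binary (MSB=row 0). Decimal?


Formula: (((P2 OR P2) OR (P2 OR NOT P1)) OR P1) over P1, P2, P3, P4 (16 rows)
Evaluate each row (bits = P1,P2,P3,P4, MSB first):
  row 0 [0000]: (((0 OR 0) OR (0 OR NOT 0)) OR 0) -> 1
  row 1 [0001]: (((0 OR 0) OR (0 OR NOT 0)) OR 0) -> 1
  row 2 [0010]: (((0 OR 0) OR (0 OR NOT 0)) OR 0) -> 1
  row 3 [0011]: (((0 OR 0) OR (0 OR NOT 0)) OR 0) -> 1
  row 4 [0100]: (((1 OR 1) OR (1 OR NOT 0)) OR 0) -> 1
  row 5 [0101]: (((1 OR 1) OR (1 OR NOT 0)) OR 0) -> 1
  row 6 [0110]: (((1 OR 1) OR (1 OR NOT 0)) OR 0) -> 1
  row 7 [0111]: (((1 OR 1) OR (1 OR NOT 0)) OR 0) -> 1
  row 8 [1000]: (((0 OR 0) OR (0 OR NOT 1)) OR 1) -> 1
  row 9 [1001]: (((0 OR 0) OR (0 OR NOT 1)) OR 1) -> 1
  row 10 [1010]: (((0 OR 0) OR (0 OR NOT 1)) OR 1) -> 1
  row 11 [1011]: (((0 OR 0) OR (0 OR NOT 1)) OR 1) -> 1
  row 12 [1100]: (((1 OR 1) OR (1 OR NOT 1)) OR 1) -> 1
  row 13 [1101]: (((1 OR 1) OR (1 OR NOT 1)) OR 1) -> 1
  row 14 [1110]: (((1 OR 1) OR (1 OR NOT 1)) OR 1) -> 1
  row 15 [1111]: (((1 OR 1) OR (1 OR NOT 1)) OR 1) -> 1
Full result column, 4 rows per line (P1,P2 fixed per line; P3,P4 runs 00..11 left to right):
  rows 0-3 [P1,P2=00]: 1111  = hex F
  rows 4-7 [P1,P2=01]: 1111  = hex F
  rows 8-11 [P1,P2=10]: 1111  = hex F
  rows 12-15 [P1,P2=11]: 1111  = hex F
Output column (row 0 .. row 15) = 1111111111111111
Output column grouped in 4s = 1111 1111 1111 1111 = 0xFFFF
Convert to decimal digit by digit (value = value*16 + digit):
  F -> 15
  15*16 + 15 (F) = 255
  255*16 + 15 (F) = 4095
  4095*16 + 15 (F) = 65535
Decimal = 65535

65535


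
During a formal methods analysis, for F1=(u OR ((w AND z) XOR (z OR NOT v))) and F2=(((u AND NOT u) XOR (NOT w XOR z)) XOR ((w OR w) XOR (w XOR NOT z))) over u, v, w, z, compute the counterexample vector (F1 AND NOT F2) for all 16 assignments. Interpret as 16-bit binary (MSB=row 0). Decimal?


F1 = (u OR ((w AND z) XOR (z OR NOT v)))
F2 = (((u AND NOT u) XOR (NOT w XOR z)) XOR ((w OR w) XOR (w XOR NOT z)))
Counterexample to F1=>F2 is where F1=1 and F2=0.
Evaluate each row (bits = u,v,w,z, MSB first):
  row 0 [0000]: F1=1 F2=0 -> F1&~F2 -> 1
  row 1 [0001]: F1=1 F2=0 -> F1&~F2 -> 1
  row 2 [0010]: F1=1 F2=1 -> F1&~F2 -> 0
  row 3 [0011]: F1=0 F2=1 -> F1&~F2 -> 0
  row 4 [0100]: F1=0 F2=0 -> F1&~F2 -> 0
  row 5 [0101]: F1=1 F2=0 -> F1&~F2 -> 1
  row 6 [0110]: F1=0 F2=1 -> F1&~F2 -> 0
  row 7 [0111]: F1=0 F2=1 -> F1&~F2 -> 0
  row 8 [1000]: F1=1 F2=0 -> F1&~F2 -> 1
  row 9 [1001]: F1=1 F2=0 -> F1&~F2 -> 1
  row 10 [1010]: F1=1 F2=1 -> F1&~F2 -> 0
  row 11 [1011]: F1=1 F2=1 -> F1&~F2 -> 0
  row 12 [1100]: F1=1 F2=0 -> F1&~F2 -> 1
  row 13 [1101]: F1=1 F2=0 -> F1&~F2 -> 1
  row 14 [1110]: F1=1 F2=1 -> F1&~F2 -> 0
  row 15 [1111]: F1=1 F2=1 -> F1&~F2 -> 0
Full result column, 4 rows per line (u,v fixed per line; w,z runs 00..11 left to right):
  rows 0-3 [u,v=00]: 1100  = hex C
  rows 4-7 [u,v=01]: 0100  = hex 4
  rows 8-11 [u,v=10]: 1100  = hex C
  rows 12-15 [u,v=11]: 1100  = hex C
Counterexample vector (row 0 .. row 15) = 1100010011001100
Output column grouped in 4s = 1100 0100 1100 1100 = 0xC4CC
Convert to decimal digit by digit (value = value*16 + digit):
  C -> 12
  12*16 + 4 = 196
  196*16 + 12 (C) = 3148
  3148*16 + 12 (C) = 50380
Decimal = 50380

50380


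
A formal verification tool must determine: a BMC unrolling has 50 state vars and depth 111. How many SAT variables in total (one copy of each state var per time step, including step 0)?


BMC unrolls to depth k, creating one copy of each state var for steps 0..k.
Step count = 111 + 1 = 112 (steps 0 through 111)
Vars per step = 50
Total = 50 * 112 = 5600

5600


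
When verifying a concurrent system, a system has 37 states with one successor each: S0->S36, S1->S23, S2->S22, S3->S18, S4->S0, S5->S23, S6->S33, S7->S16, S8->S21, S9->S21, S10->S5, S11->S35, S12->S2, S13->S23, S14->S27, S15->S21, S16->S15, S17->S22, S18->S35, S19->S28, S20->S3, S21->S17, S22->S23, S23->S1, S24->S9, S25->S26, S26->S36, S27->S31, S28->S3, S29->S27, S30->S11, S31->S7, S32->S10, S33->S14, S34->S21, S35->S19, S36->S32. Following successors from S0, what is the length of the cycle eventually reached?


Trace from S0 until a state repeats:
  S0 -> S36 -> S32 -> S10 -> S5 -> S23 -> S1 -> S23
S23 first seen at step 5, revisited at step 7.
Cycle length = 7 - 5 = 2

2


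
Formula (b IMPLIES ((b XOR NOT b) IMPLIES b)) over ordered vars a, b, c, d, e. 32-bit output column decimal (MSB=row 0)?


Formula: (b IMPLIES ((b XOR NOT b) IMPLIES b)) over a, b, c, d, e (32 rows)
Evaluate each row (bits = a,b,c,d,e, MSB first):
  row 0 [00000]: (0 IMPLIES ((0 XOR NOT 0) IMPLIES 0)) -> 1
  row 1 [00001]: (0 IMPLIES ((0 XOR NOT 0) IMPLIES 0)) -> 1
  row 2 [00010]: (0 IMPLIES ((0 XOR NOT 0) IMPLIES 0)) -> 1
  row 3 [00011]: (0 IMPLIES ((0 XOR NOT 0) IMPLIES 0)) -> 1
  row 4 [00100]: (0 IMPLIES ((0 XOR NOT 0) IMPLIES 0)) -> 1
  row 5 [00101]: (0 IMPLIES ((0 XOR NOT 0) IMPLIES 0)) -> 1
  row 6 [00110]: (0 IMPLIES ((0 XOR NOT 0) IMPLIES 0)) -> 1
  row 7 [00111]: (0 IMPLIES ((0 XOR NOT 0) IMPLIES 0)) -> 1
  row 8 [01000]: (1 IMPLIES ((1 XOR NOT 1) IMPLIES 1)) -> 1
  row 9 [01001]: (1 IMPLIES ((1 XOR NOT 1) IMPLIES 1)) -> 1
  row 10 [01010]: (1 IMPLIES ((1 XOR NOT 1) IMPLIES 1)) -> 1
  row 11 [01011]: (1 IMPLIES ((1 XOR NOT 1) IMPLIES 1)) -> 1
  row 12 [01100]: (1 IMPLIES ((1 XOR NOT 1) IMPLIES 1)) -> 1
  row 13 [01101]: (1 IMPLIES ((1 XOR NOT 1) IMPLIES 1)) -> 1
  row 14 [01110]: (1 IMPLIES ((1 XOR NOT 1) IMPLIES 1)) -> 1
  row 15 [01111]: (1 IMPLIES ((1 XOR NOT 1) IMPLIES 1)) -> 1
  row 16 [10000]: (0 IMPLIES ((0 XOR NOT 0) IMPLIES 0)) -> 1
  row 17 [10001]: (0 IMPLIES ((0 XOR NOT 0) IMPLIES 0)) -> 1
  row 18 [10010]: (0 IMPLIES ((0 XOR NOT 0) IMPLIES 0)) -> 1
  row 19 [10011]: (0 IMPLIES ((0 XOR NOT 0) IMPLIES 0)) -> 1
  row 20 [10100]: (0 IMPLIES ((0 XOR NOT 0) IMPLIES 0)) -> 1
  row 21 [10101]: (0 IMPLIES ((0 XOR NOT 0) IMPLIES 0)) -> 1
  row 22 [10110]: (0 IMPLIES ((0 XOR NOT 0) IMPLIES 0)) -> 1
  row 23 [10111]: (0 IMPLIES ((0 XOR NOT 0) IMPLIES 0)) -> 1
  row 24 [11000]: (1 IMPLIES ((1 XOR NOT 1) IMPLIES 1)) -> 1
  row 25 [11001]: (1 IMPLIES ((1 XOR NOT 1) IMPLIES 1)) -> 1
  row 26 [11010]: (1 IMPLIES ((1 XOR NOT 1) IMPLIES 1)) -> 1
  row 27 [11011]: (1 IMPLIES ((1 XOR NOT 1) IMPLIES 1)) -> 1
  row 28 [11100]: (1 IMPLIES ((1 XOR NOT 1) IMPLIES 1)) -> 1
  row 29 [11101]: (1 IMPLIES ((1 XOR NOT 1) IMPLIES 1)) -> 1
  row 30 [11110]: (1 IMPLIES ((1 XOR NOT 1) IMPLIES 1)) -> 1
  row 31 [11111]: (1 IMPLIES ((1 XOR NOT 1) IMPLIES 1)) -> 1
Full result column, 4 rows per line (a,b,c fixed per line; d,e runs 00..11 left to right):
  rows 0-3 [a,b,c=000]: 1111  = hex F
  rows 4-7 [a,b,c=001]: 1111  = hex F
  rows 8-11 [a,b,c=010]: 1111  = hex F
  rows 12-15 [a,b,c=011]: 1111  = hex F
  rows 16-19 [a,b,c=100]: 1111  = hex F
  rows 20-23 [a,b,c=101]: 1111  = hex F
  rows 24-27 [a,b,c=110]: 1111  = hex F
  rows 28-31 [a,b,c=111]: 1111  = hex F
Output column (row 0 .. row 31) = 11111111111111111111111111111111
Output column grouped in 4s = 1111 1111 1111 1111 1111 1111 1111 1111 = 0xFFFFFFFF
Convert to decimal digit by digit (value = value*16 + digit):
  F -> 15
  15*16 + 15 (F) = 255
  255*16 + 15 (F) = 4095
  4095*16 + 15 (F) = 65535
  65535*16 + 15 (F) = 1048575
  1048575*16 + 15 (F) = 16777215
  16777215*16 + 15 (F) = 268435455
  268435455*16 + 15 (F) = 4294967295
Decimal = 4294967295

4294967295


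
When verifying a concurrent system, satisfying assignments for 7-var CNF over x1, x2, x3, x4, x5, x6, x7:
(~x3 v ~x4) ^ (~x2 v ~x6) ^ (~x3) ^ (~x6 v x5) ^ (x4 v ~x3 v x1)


CNF with 5 clauses over 7 vars (128 assignments).
An assignment satisfies CNF iff every clause has >=1 true literal.
Check each row (bits = x1,x2,x3,x4,x5,x6,x7; clause T/F shown):
  row 0 [0000000]: clauses=TTTTT -> 1
  row 1 [0000001]: clauses=TTTTT -> 1
  row 2 [0000010]: clauses=TTTFT -> 0
  row 3 [0000011]: clauses=TTTFT -> 0
  row 4 [0000100]: clauses=TTTTT -> 1
  (every remaining row is evaluated the same way; all 128 results are listed next)
Full result column, 8 rows per line (x1,x2,x3,x4 fixed per line; x5,x6,x7 runs 000..111 left to right):
  rows 0-7 [x1,x2,x3,x4=0000]: 11001111  (ones: 6)
  rows 8-15 [x1,x2,x3,x4=0001]: 11001111  (ones: 6)
  rows 16-23 [x1,x2,x3,x4=0010]: 00000000  (ones: 0)
  rows 24-31 [x1,x2,x3,x4=0011]: 00000000  (ones: 0)
  rows 32-39 [x1,x2,x3,x4=0100]: 11001100  (ones: 4)
  rows 40-47 [x1,x2,x3,x4=0101]: 11001100  (ones: 4)
  rows 48-55 [x1,x2,x3,x4=0110]: 00000000  (ones: 0)
  rows 56-63 [x1,x2,x3,x4=0111]: 00000000  (ones: 0)
  rows 64-71 [x1,x2,x3,x4=1000]: 11001111  (ones: 6)
  rows 72-79 [x1,x2,x3,x4=1001]: 11001111  (ones: 6)
  rows 80-87 [x1,x2,x3,x4=1010]: 00000000  (ones: 0)
  rows 88-95 [x1,x2,x3,x4=1011]: 00000000  (ones: 0)
  rows 96-103 [x1,x2,x3,x4=1100]: 11001100  (ones: 4)
  rows 104-111 [x1,x2,x3,x4=1101]: 11001100  (ones: 4)
  rows 112-119 [x1,x2,x3,x4=1110]: 00000000  (ones: 0)
  rows 120-127 [x1,x2,x3,x4=1111]: 00000000  (ones: 0)
Satisfying assignments = 6+6+0+0+4+4+0+0+6+6+0+0+4+4+0+0 = 40

40


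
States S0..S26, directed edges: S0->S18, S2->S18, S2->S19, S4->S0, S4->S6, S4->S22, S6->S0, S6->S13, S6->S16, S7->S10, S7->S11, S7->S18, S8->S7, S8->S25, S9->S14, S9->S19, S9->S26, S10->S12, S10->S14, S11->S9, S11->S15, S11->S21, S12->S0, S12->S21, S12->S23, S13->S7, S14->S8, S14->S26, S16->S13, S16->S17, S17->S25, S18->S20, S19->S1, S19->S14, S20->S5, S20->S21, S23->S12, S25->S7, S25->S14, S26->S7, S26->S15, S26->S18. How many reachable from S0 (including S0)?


BFS from S0:
  layer 0: {S0}
  layer 1: {S18}
  layer 2: {S20}
  layer 3: {S5, S21}
Reachable set: {S0, S5, S18, S20, S21}
Count = 5

5


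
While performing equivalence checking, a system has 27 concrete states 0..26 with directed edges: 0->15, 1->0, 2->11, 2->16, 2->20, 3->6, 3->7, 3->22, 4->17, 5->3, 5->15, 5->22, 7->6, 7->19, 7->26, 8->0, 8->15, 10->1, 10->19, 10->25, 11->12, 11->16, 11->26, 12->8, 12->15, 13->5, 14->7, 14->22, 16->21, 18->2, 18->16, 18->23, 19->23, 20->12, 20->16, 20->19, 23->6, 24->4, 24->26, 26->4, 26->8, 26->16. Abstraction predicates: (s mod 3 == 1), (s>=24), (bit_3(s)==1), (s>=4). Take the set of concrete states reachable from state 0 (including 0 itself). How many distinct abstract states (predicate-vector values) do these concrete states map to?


BFS from 0:
Concrete reachable: {0, 15}
Abstract via predicates (s mod 3 == 1), (s>=24), (bit_3(s)==1), (s>=4):
  (0,0,0,0) <- {0}
  (0,0,1,1) <- {15}
Distinct abstract states = 2

2


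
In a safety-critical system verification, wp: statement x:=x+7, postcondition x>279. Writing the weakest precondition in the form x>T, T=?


Formula: wp(x:=E, P) = P[E/x] (substitute E for x in postcondition)
Step 1: Postcondition: x>279
Step 2: Substitute x+7 for x: x+7>279
Step 3: Solve for x: x > 279-7 = 272

272


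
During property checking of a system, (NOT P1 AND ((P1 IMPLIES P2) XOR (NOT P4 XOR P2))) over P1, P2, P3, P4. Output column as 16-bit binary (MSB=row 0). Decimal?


Formula: (NOT P1 AND ((P1 IMPLIES P2) XOR (NOT P4 XOR P2))) over P1, P2, P3, P4 (16 rows)
Evaluate each row (bits = P1,P2,P3,P4, MSB first):
  row 0 [0000]: (NOT 0 AND ((0 IMPLIES 0) XOR (NOT 0 XOR 0))) -> 0
  row 1 [0001]: (NOT 0 AND ((0 IMPLIES 0) XOR (NOT 1 XOR 0))) -> 1
  row 2 [0010]: (NOT 0 AND ((0 IMPLIES 0) XOR (NOT 0 XOR 0))) -> 0
  row 3 [0011]: (NOT 0 AND ((0 IMPLIES 0) XOR (NOT 1 XOR 0))) -> 1
  row 4 [0100]: (NOT 0 AND ((0 IMPLIES 1) XOR (NOT 0 XOR 1))) -> 1
  row 5 [0101]: (NOT 0 AND ((0 IMPLIES 1) XOR (NOT 1 XOR 1))) -> 0
  row 6 [0110]: (NOT 0 AND ((0 IMPLIES 1) XOR (NOT 0 XOR 1))) -> 1
  row 7 [0111]: (NOT 0 AND ((0 IMPLIES 1) XOR (NOT 1 XOR 1))) -> 0
  row 8 [1000]: (NOT 1 AND ((1 IMPLIES 0) XOR (NOT 0 XOR 0))) -> 0
  row 9 [1001]: (NOT 1 AND ((1 IMPLIES 0) XOR (NOT 1 XOR 0))) -> 0
  row 10 [1010]: (NOT 1 AND ((1 IMPLIES 0) XOR (NOT 0 XOR 0))) -> 0
  row 11 [1011]: (NOT 1 AND ((1 IMPLIES 0) XOR (NOT 1 XOR 0))) -> 0
  row 12 [1100]: (NOT 1 AND ((1 IMPLIES 1) XOR (NOT 0 XOR 1))) -> 0
  row 13 [1101]: (NOT 1 AND ((1 IMPLIES 1) XOR (NOT 1 XOR 1))) -> 0
  row 14 [1110]: (NOT 1 AND ((1 IMPLIES 1) XOR (NOT 0 XOR 1))) -> 0
  row 15 [1111]: (NOT 1 AND ((1 IMPLIES 1) XOR (NOT 1 XOR 1))) -> 0
Full result column, 4 rows per line (P1,P2 fixed per line; P3,P4 runs 00..11 left to right):
  rows 0-3 [P1,P2=00]: 0101  = hex 5
  rows 4-7 [P1,P2=01]: 1010  = hex A
  rows 8-11 [P1,P2=10]: 0000  = hex 0
  rows 12-15 [P1,P2=11]: 0000  = hex 0
Output column (row 0 .. row 15) = 0101101000000000
Output column grouped in 4s = 0101 1010 0000 0000 = 0x5A00
Convert to decimal digit by digit (value = value*16 + digit):
  5 -> 5
  5*16 + 10 (A) = 90
  90*16 + 0 = 1440
  1440*16 + 0 = 23040
Decimal = 23040

23040


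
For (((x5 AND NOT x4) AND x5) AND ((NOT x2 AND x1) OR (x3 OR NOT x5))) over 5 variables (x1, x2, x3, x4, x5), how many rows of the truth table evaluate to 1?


Formula: (((x5 AND NOT x4) AND x5) AND ((NOT x2 AND x1) OR (x3 OR NOT x5))) over 5 vars (32 rows)
Evaluate each row (x1, x2, x3, x4, x5 as bits, MSB first):
  row 0 [00000]: (((0 AND NOT 0) AND 0) AND ((NOT 0 AND 0) OR (0 OR NOT 0))) -> 0
  row 1 [00001]: (((1 AND NOT 0) AND 1) AND ((NOT 0 AND 0) OR (0 OR NOT 1))) -> 0
  row 2 [00010]: (((0 AND NOT 1) AND 0) AND ((NOT 0 AND 0) OR (0 OR NOT 0))) -> 0
  row 3 [00011]: (((1 AND NOT 1) AND 1) AND ((NOT 0 AND 0) OR (0 OR NOT 1))) -> 0
  row 4 [00100]: (((0 AND NOT 0) AND 0) AND ((NOT 0 AND 0) OR (1 OR NOT 0))) -> 0
  row 5 [00101]: (((1 AND NOT 0) AND 1) AND ((NOT 0 AND 0) OR (1 OR NOT 1))) -> 1
  row 6 [00110]: (((0 AND NOT 1) AND 0) AND ((NOT 0 AND 0) OR (1 OR NOT 0))) -> 0
  row 7 [00111]: (((1 AND NOT 1) AND 1) AND ((NOT 0 AND 0) OR (1 OR NOT 1))) -> 0
  row 8 [01000]: (((0 AND NOT 0) AND 0) AND ((NOT 1 AND 0) OR (0 OR NOT 0))) -> 0
  row 9 [01001]: (((1 AND NOT 0) AND 1) AND ((NOT 1 AND 0) OR (0 OR NOT 1))) -> 0
  row 10 [01010]: (((0 AND NOT 1) AND 0) AND ((NOT 1 AND 0) OR (0 OR NOT 0))) -> 0
  row 11 [01011]: (((1 AND NOT 1) AND 1) AND ((NOT 1 AND 0) OR (0 OR NOT 1))) -> 0
  row 12 [01100]: (((0 AND NOT 0) AND 0) AND ((NOT 1 AND 0) OR (1 OR NOT 0))) -> 0
  row 13 [01101]: (((1 AND NOT 0) AND 1) AND ((NOT 1 AND 0) OR (1 OR NOT 1))) -> 1
  row 14 [01110]: (((0 AND NOT 1) AND 0) AND ((NOT 1 AND 0) OR (1 OR NOT 0))) -> 0
  row 15 [01111]: (((1 AND NOT 1) AND 1) AND ((NOT 1 AND 0) OR (1 OR NOT 1))) -> 0
  row 16 [10000]: (((0 AND NOT 0) AND 0) AND ((NOT 0 AND 1) OR (0 OR NOT 0))) -> 0
  row 17 [10001]: (((1 AND NOT 0) AND 1) AND ((NOT 0 AND 1) OR (0 OR NOT 1))) -> 1
  row 18 [10010]: (((0 AND NOT 1) AND 0) AND ((NOT 0 AND 1) OR (0 OR NOT 0))) -> 0
  row 19 [10011]: (((1 AND NOT 1) AND 1) AND ((NOT 0 AND 1) OR (0 OR NOT 1))) -> 0
  row 20 [10100]: (((0 AND NOT 0) AND 0) AND ((NOT 0 AND 1) OR (1 OR NOT 0))) -> 0
  row 21 [10101]: (((1 AND NOT 0) AND 1) AND ((NOT 0 AND 1) OR (1 OR NOT 1))) -> 1
  row 22 [10110]: (((0 AND NOT 1) AND 0) AND ((NOT 0 AND 1) OR (1 OR NOT 0))) -> 0
  row 23 [10111]: (((1 AND NOT 1) AND 1) AND ((NOT 0 AND 1) OR (1 OR NOT 1))) -> 0
  row 24 [11000]: (((0 AND NOT 0) AND 0) AND ((NOT 1 AND 1) OR (0 OR NOT 0))) -> 0
  row 25 [11001]: (((1 AND NOT 0) AND 1) AND ((NOT 1 AND 1) OR (0 OR NOT 1))) -> 0
  row 26 [11010]: (((0 AND NOT 1) AND 0) AND ((NOT 1 AND 1) OR (0 OR NOT 0))) -> 0
  row 27 [11011]: (((1 AND NOT 1) AND 1) AND ((NOT 1 AND 1) OR (0 OR NOT 1))) -> 0
  row 28 [11100]: (((0 AND NOT 0) AND 0) AND ((NOT 1 AND 1) OR (1 OR NOT 0))) -> 0
  row 29 [11101]: (((1 AND NOT 0) AND 1) AND ((NOT 1 AND 1) OR (1 OR NOT 1))) -> 1
  row 30 [11110]: (((0 AND NOT 1) AND 0) AND ((NOT 1 AND 1) OR (1 OR NOT 0))) -> 0
  row 31 [11111]: (((1 AND NOT 1) AND 1) AND ((NOT 1 AND 1) OR (1 OR NOT 1))) -> 0
Full result column, 8 rows per line (x1,x2 fixed per line; x3,x4,x5 runs 000..111 left to right):
  rows 0-7 [x1,x2=00]: 00000100  (ones: 1)
  rows 8-15 [x1,x2=01]: 00000100  (ones: 1)
  rows 16-23 [x1,x2=10]: 01000100  (ones: 2)
  rows 24-31 [x1,x2=11]: 00000100  (ones: 1)
Count of 1-rows = 1+1+2+1 = 5

5


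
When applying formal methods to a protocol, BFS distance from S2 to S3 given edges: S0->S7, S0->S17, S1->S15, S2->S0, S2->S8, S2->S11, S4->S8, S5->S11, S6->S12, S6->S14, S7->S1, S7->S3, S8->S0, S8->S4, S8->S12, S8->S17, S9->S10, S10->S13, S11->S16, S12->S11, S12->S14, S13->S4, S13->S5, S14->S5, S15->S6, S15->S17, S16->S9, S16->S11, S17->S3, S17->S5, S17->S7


BFS layer-by-layer from S2:
  dist 0: {S2}
  dist 1: {S0, S8, S11}
  dist 2: {S4, S7, S12, S16, S17}
  dist 3: {S1, S3, S5, S9, S14}
  -> S3 reached at distance 3
Shortest path length = 3

3


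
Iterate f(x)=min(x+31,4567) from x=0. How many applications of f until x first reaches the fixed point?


Step 1: x=0, cap=4567, increment=31
Step 2: x grows by 31 each step until capped at 4567; fixed point is x=4567
Step 3: iterations = ceil(4567/31) = 148

148


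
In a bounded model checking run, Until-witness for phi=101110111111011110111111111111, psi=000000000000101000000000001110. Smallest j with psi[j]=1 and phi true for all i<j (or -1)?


(phi U psi) at 0: need smallest j with psi[j]=1 and phi[i]=1 for all i in [0,j).
Scan from step 0:
  step 0: phi=1, psi=0 -> continue
  step 1: phi=0 -> phi-prefix broken from here
  step 12: psi=1 but phi already failed -> not a witness
  step 14: psi=1 but phi already failed -> not a witness
  step 26: psi=1 but phi already failed -> not a witness
  step 27: psi=1 but phi already failed -> not a witness
  step 28: psi=1 but phi already failed -> not a witness
  end of trace: no witness -> -1
Witness step = -1

-1


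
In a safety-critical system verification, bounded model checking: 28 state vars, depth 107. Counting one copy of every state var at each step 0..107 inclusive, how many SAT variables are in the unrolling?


BMC unrolls to depth k, creating one copy of each state var for steps 0..k.
Step count = 107 + 1 = 108 (steps 0 through 107)
Vars per step = 28
Total = 28 * 108 = 3024

3024


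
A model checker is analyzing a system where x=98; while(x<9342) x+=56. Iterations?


Step 1: x goes from 98 toward 9342 by 56; the body runs while x<9342, so iterations = ceil((bound-start)/step)
Step 2: Distance=9244
Step 3: ceil(9244/56)=166

166


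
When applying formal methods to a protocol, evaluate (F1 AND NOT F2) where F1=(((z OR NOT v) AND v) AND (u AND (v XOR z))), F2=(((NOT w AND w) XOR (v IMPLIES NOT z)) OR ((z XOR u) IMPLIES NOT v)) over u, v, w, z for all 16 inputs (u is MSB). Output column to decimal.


F1 = (((z OR NOT v) AND v) AND (u AND (v XOR z)))
F2 = (((NOT w AND w) XOR (v IMPLIES NOT z)) OR ((z XOR u) IMPLIES NOT v))
Counterexample to F1=>F2 is where F1=1 and F2=0.
Evaluate each row (bits = u,v,w,z, MSB first):
  row 0 [0000]: F1=0 F2=1 -> F1&~F2 -> 0
  row 1 [0001]: F1=0 F2=1 -> F1&~F2 -> 0
  row 2 [0010]: F1=0 F2=1 -> F1&~F2 -> 0
  row 3 [0011]: F1=0 F2=1 -> F1&~F2 -> 0
  row 4 [0100]: F1=0 F2=1 -> F1&~F2 -> 0
  row 5 [0101]: F1=0 F2=0 -> F1&~F2 -> 0
  row 6 [0110]: F1=0 F2=1 -> F1&~F2 -> 0
  row 7 [0111]: F1=0 F2=0 -> F1&~F2 -> 0
  row 8 [1000]: F1=0 F2=1 -> F1&~F2 -> 0
  row 9 [1001]: F1=0 F2=1 -> F1&~F2 -> 0
  row 10 [1010]: F1=0 F2=1 -> F1&~F2 -> 0
  row 11 [1011]: F1=0 F2=1 -> F1&~F2 -> 0
  row 12 [1100]: F1=0 F2=1 -> F1&~F2 -> 0
  row 13 [1101]: F1=0 F2=1 -> F1&~F2 -> 0
  row 14 [1110]: F1=0 F2=1 -> F1&~F2 -> 0
  row 15 [1111]: F1=0 F2=1 -> F1&~F2 -> 0
Full result column, 4 rows per line (u,v fixed per line; w,z runs 00..11 left to right):
  rows 0-3 [u,v=00]: 0000  = hex 0
  rows 4-7 [u,v=01]: 0000  = hex 0
  rows 8-11 [u,v=10]: 0000  = hex 0
  rows 12-15 [u,v=11]: 0000  = hex 0
Counterexample vector (row 0 .. row 15) = 0000000000000000
Output column grouped in 4s = 0000 0000 0000 0000 = 0x0000
Convert to decimal digit by digit (value = value*16 + digit):
  0 -> 0
  0*16 + 0 = 0
  0*16 + 0 = 0
  0*16 + 0 = 0
Decimal = 0

0


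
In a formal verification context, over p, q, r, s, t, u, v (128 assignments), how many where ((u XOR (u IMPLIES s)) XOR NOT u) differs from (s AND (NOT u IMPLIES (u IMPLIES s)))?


F1 = ((u XOR (u IMPLIES s)) XOR NOT u)
F2 = (s AND (NOT u IMPLIES (u IMPLIES s)))
Evaluate both on each of 128 rows (bits = p,q,r,s,t,u,v):
  row 0 [0000000]: F1=0 F2=0 -> 0
  row 1 [0000001]: F1=0 F2=0 -> 0
  row 2 [0000010]: F1=1 F2=0 (differ) -> 1
  row 3 [0000011]: F1=1 F2=0 (differ) -> 1
  row 4 [0000100]: F1=0 F2=0 -> 0
  (every remaining row is evaluated the same way; all 128 results are listed next)
Full result column, 8 rows per line (p,q,r,s fixed per line; t,u,v runs 000..111 left to right):
  rows 0-7 [p,q,r,s=0000]: 00110011  (ones: 4)
  rows 8-15 [p,q,r,s=0001]: 11111111  (ones: 8)
  rows 16-23 [p,q,r,s=0010]: 00110011  (ones: 4)
  rows 24-31 [p,q,r,s=0011]: 11111111  (ones: 8)
  rows 32-39 [p,q,r,s=0100]: 00110011  (ones: 4)
  rows 40-47 [p,q,r,s=0101]: 11111111  (ones: 8)
  rows 48-55 [p,q,r,s=0110]: 00110011  (ones: 4)
  rows 56-63 [p,q,r,s=0111]: 11111111  (ones: 8)
  rows 64-71 [p,q,r,s=1000]: 00110011  (ones: 4)
  rows 72-79 [p,q,r,s=1001]: 11111111  (ones: 8)
  rows 80-87 [p,q,r,s=1010]: 00110011  (ones: 4)
  rows 88-95 [p,q,r,s=1011]: 11111111  (ones: 8)
  rows 96-103 [p,q,r,s=1100]: 00110011  (ones: 4)
  rows 104-111 [p,q,r,s=1101]: 11111111  (ones: 8)
  rows 112-119 [p,q,r,s=1110]: 00110011  (ones: 4)
  rows 120-127 [p,q,r,s=1111]: 11111111  (ones: 8)
Disagreements = 4+8+4+8+4+8+4+8+4+8+4+8+4+8+4+8 = 96

96
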